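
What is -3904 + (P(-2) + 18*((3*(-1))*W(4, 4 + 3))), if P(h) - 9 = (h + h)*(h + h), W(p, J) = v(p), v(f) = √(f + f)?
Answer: -3879 - 108*√2 ≈ -4031.7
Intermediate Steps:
v(f) = √2*√f (v(f) = √(2*f) = √2*√f)
W(p, J) = √2*√p
P(h) = 9 + 4*h² (P(h) = 9 + (h + h)*(h + h) = 9 + (2*h)*(2*h) = 9 + 4*h²)
-3904 + (P(-2) + 18*((3*(-1))*W(4, 4 + 3))) = -3904 + ((9 + 4*(-2)²) + 18*((3*(-1))*(√2*√4))) = -3904 + ((9 + 4*4) + 18*(-3*√2*2)) = -3904 + ((9 + 16) + 18*(-6*√2)) = -3904 + (25 + 18*(-6*√2)) = -3904 + (25 - 108*√2) = -3879 - 108*√2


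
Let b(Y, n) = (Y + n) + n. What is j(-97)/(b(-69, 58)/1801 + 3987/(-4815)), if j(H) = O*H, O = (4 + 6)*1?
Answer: 467314475/386349 ≈ 1209.6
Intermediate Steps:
b(Y, n) = Y + 2*n
O = 10 (O = 10*1 = 10)
j(H) = 10*H
j(-97)/(b(-69, 58)/1801 + 3987/(-4815)) = (10*(-97))/((-69 + 2*58)/1801 + 3987/(-4815)) = -970/((-69 + 116)*(1/1801) + 3987*(-1/4815)) = -970/(47*(1/1801) - 443/535) = -970/(47/1801 - 443/535) = -970/(-772698/963535) = -970*(-963535/772698) = 467314475/386349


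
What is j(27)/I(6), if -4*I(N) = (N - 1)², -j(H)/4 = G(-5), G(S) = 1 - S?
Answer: 96/25 ≈ 3.8400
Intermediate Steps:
j(H) = -24 (j(H) = -4*(1 - 1*(-5)) = -4*(1 + 5) = -4*6 = -24)
I(N) = -(-1 + N)²/4 (I(N) = -(N - 1)²/4 = -(-1 + N)²/4)
j(27)/I(6) = -24*(-4/(-1 + 6)²) = -24/((-¼*5²)) = -24/((-¼*25)) = -24/(-25/4) = -24*(-4/25) = 96/25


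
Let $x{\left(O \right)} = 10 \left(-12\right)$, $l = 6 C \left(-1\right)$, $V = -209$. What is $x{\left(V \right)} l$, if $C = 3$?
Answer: $2160$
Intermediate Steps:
$l = -18$ ($l = 6 \cdot 3 \left(-1\right) = 18 \left(-1\right) = -18$)
$x{\left(O \right)} = -120$
$x{\left(V \right)} l = \left(-120\right) \left(-18\right) = 2160$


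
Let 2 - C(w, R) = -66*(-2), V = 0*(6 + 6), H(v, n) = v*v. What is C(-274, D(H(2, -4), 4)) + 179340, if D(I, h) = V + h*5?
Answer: 179210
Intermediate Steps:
H(v, n) = v**2
V = 0 (V = 0*12 = 0)
D(I, h) = 5*h (D(I, h) = 0 + h*5 = 0 + 5*h = 5*h)
C(w, R) = -130 (C(w, R) = 2 - (-66)*(-2) = 2 - 1*132 = 2 - 132 = -130)
C(-274, D(H(2, -4), 4)) + 179340 = -130 + 179340 = 179210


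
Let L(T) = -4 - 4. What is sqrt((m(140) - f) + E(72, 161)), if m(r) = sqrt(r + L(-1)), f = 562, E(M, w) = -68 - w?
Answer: sqrt(-791 + 2*sqrt(33)) ≈ 27.92*I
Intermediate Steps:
L(T) = -8
m(r) = sqrt(-8 + r) (m(r) = sqrt(r - 8) = sqrt(-8 + r))
sqrt((m(140) - f) + E(72, 161)) = sqrt((sqrt(-8 + 140) - 1*562) + (-68 - 1*161)) = sqrt((sqrt(132) - 562) + (-68 - 161)) = sqrt((2*sqrt(33) - 562) - 229) = sqrt((-562 + 2*sqrt(33)) - 229) = sqrt(-791 + 2*sqrt(33))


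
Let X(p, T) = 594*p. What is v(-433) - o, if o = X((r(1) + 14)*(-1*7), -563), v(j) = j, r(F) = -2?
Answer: 49463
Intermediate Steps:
o = -49896 (o = 594*((-2 + 14)*(-1*7)) = 594*(12*(-7)) = 594*(-84) = -49896)
v(-433) - o = -433 - 1*(-49896) = -433 + 49896 = 49463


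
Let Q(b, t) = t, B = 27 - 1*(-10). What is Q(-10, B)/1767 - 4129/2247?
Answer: -2404268/1323483 ≈ -1.8166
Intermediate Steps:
B = 37 (B = 27 + 10 = 37)
Q(-10, B)/1767 - 4129/2247 = 37/1767 - 4129/2247 = -2404268/1323483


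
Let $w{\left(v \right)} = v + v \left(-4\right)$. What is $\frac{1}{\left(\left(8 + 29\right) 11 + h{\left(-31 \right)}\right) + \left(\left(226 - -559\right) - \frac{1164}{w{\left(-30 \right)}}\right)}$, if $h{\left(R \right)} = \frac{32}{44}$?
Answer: $\frac{165}{194666} \approx 0.00084761$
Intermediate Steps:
$h{\left(R \right)} = \frac{8}{11}$ ($h{\left(R \right)} = 32 \cdot \frac{1}{44} = \frac{8}{11}$)
$w{\left(v \right)} = - 3 v$ ($w{\left(v \right)} = v - 4 v = - 3 v$)
$\frac{1}{\left(\left(8 + 29\right) 11 + h{\left(-31 \right)}\right) + \left(\left(226 - -559\right) - \frac{1164}{w{\left(-30 \right)}}\right)} = \frac{1}{\left(\left(8 + 29\right) 11 + \frac{8}{11}\right) + \left(\left(226 - -559\right) - \frac{1164}{\left(-3\right) \left(-30\right)}\right)} = \frac{1}{\left(37 \cdot 11 + \frac{8}{11}\right) + \left(\left(226 + 559\right) - \frac{1164}{90}\right)} = \frac{1}{\left(407 + \frac{8}{11}\right) + \left(785 - \frac{194}{15}\right)} = \frac{1}{\frac{4485}{11} + \left(785 - \frac{194}{15}\right)} = \frac{1}{\frac{4485}{11} + \frac{11581}{15}} = \frac{1}{\frac{194666}{165}} = \frac{165}{194666}$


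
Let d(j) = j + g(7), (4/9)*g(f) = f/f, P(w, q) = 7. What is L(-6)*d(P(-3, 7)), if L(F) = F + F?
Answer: -111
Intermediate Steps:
g(f) = 9/4 (g(f) = 9*(f/f)/4 = (9/4)*1 = 9/4)
L(F) = 2*F
d(j) = 9/4 + j (d(j) = j + 9/4 = 9/4 + j)
L(-6)*d(P(-3, 7)) = (2*(-6))*(9/4 + 7) = -12*37/4 = -111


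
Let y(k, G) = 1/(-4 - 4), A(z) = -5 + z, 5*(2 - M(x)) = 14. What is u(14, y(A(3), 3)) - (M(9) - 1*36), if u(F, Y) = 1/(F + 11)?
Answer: 921/25 ≈ 36.840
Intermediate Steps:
M(x) = -4/5 (M(x) = 2 - 1/5*14 = 2 - 14/5 = -4/5)
y(k, G) = -1/8 (y(k, G) = 1/(-8) = -1/8)
u(F, Y) = 1/(11 + F)
u(14, y(A(3), 3)) - (M(9) - 1*36) = 1/(11 + 14) - (-4/5 - 1*36) = 1/25 - (-4/5 - 36) = 1/25 - 1*(-184/5) = 1/25 + 184/5 = 921/25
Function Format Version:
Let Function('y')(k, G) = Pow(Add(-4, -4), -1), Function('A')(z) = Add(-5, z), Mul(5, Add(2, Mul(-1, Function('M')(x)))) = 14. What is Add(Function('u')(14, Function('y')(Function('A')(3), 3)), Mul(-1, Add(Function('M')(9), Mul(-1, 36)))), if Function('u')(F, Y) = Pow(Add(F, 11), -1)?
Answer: Rational(921, 25) ≈ 36.840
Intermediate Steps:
Function('M')(x) = Rational(-4, 5) (Function('M')(x) = Add(2, Mul(Rational(-1, 5), 14)) = Add(2, Rational(-14, 5)) = Rational(-4, 5))
Function('y')(k, G) = Rational(-1, 8) (Function('y')(k, G) = Pow(-8, -1) = Rational(-1, 8))
Function('u')(F, Y) = Pow(Add(11, F), -1)
Add(Function('u')(14, Function('y')(Function('A')(3), 3)), Mul(-1, Add(Function('M')(9), Mul(-1, 36)))) = Add(Pow(Add(11, 14), -1), Mul(-1, Add(Rational(-4, 5), Mul(-1, 36)))) = Add(Pow(25, -1), Mul(-1, Add(Rational(-4, 5), -36))) = Add(Rational(1, 25), Mul(-1, Rational(-184, 5))) = Add(Rational(1, 25), Rational(184, 5)) = Rational(921, 25)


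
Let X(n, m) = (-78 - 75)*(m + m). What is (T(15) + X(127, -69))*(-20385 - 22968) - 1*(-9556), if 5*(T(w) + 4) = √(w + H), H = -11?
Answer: -4575948076/5 ≈ -9.1519e+8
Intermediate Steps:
T(w) = -4 + √(-11 + w)/5 (T(w) = -4 + √(w - 11)/5 = -4 + √(-11 + w)/5)
X(n, m) = -306*m
(T(15) + X(127, -69))*(-20385 - 22968) - 1*(-9556) = ((-4 + √(-11 + 15)/5) - 306*(-69))*(-20385 - 22968) - 1*(-9556) = ((-4 + √4/5) + 21114)*(-43353) + 9556 = ((-4 + (⅕)*2) + 21114)*(-43353) + 9556 = ((-4 + ⅖) + 21114)*(-43353) + 9556 = (-18/5 + 21114)*(-43353) + 9556 = (105552/5)*(-43353) + 9556 = -4575995856/5 + 9556 = -4575948076/5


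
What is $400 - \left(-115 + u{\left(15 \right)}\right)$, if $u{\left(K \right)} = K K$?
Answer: $290$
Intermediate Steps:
$u{\left(K \right)} = K^{2}$
$400 - \left(-115 + u{\left(15 \right)}\right) = 400 + \left(115 - 15^{2}\right) = 400 + \left(115 - 225\right) = 400 - 110 = 290$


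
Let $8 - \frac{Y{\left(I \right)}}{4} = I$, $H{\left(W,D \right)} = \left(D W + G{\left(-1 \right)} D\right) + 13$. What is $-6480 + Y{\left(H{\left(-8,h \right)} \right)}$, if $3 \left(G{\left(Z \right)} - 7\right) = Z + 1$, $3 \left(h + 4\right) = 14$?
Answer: $- \frac{19492}{3} \approx -6497.3$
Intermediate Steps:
$h = \frac{2}{3}$ ($h = -4 + \frac{1}{3} \cdot 14 = -4 + \frac{14}{3} = \frac{2}{3} \approx 0.66667$)
$G{\left(Z \right)} = \frac{22}{3} + \frac{Z}{3}$ ($G{\left(Z \right)} = 7 + \frac{Z + 1}{3} = 7 + \frac{1 + Z}{3} = 7 + \left(\frac{1}{3} + \frac{Z}{3}\right) = \frac{22}{3} + \frac{Z}{3}$)
$H{\left(W,D \right)} = 13 + 7 D + D W$ ($H{\left(W,D \right)} = \left(D W + \left(\frac{22}{3} + \frac{1}{3} \left(-1\right)\right) D\right) + 13 = \left(D W + \left(\frac{22}{3} - \frac{1}{3}\right) D\right) + 13 = \left(D W + 7 D\right) + 13 = \left(7 D + D W\right) + 13 = 13 + 7 D + D W$)
$Y{\left(I \right)} = 32 - 4 I$
$-6480 + Y{\left(H{\left(-8,h \right)} \right)} = -6480 + \left(32 - 4 \left(13 + 7 \cdot \frac{2}{3} + \frac{2}{3} \left(-8\right)\right)\right) = -6480 + \left(32 - 4 \left(13 + \frac{14}{3} - \frac{16}{3}\right)\right) = -6480 + \left(32 - \frac{148}{3}\right) = -6480 - \frac{52}{3} = - \frac{19492}{3}$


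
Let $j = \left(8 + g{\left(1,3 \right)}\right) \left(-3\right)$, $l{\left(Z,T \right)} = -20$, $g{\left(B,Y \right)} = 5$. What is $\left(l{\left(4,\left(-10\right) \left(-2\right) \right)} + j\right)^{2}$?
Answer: $3481$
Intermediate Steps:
$j = -39$ ($j = \left(8 + 5\right) \left(-3\right) = 13 \left(-3\right) = -39$)
$\left(l{\left(4,\left(-10\right) \left(-2\right) \right)} + j\right)^{2} = \left(-20 - 39\right)^{2} = \left(-59\right)^{2} = 3481$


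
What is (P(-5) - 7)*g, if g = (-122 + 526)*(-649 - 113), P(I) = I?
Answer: 3694176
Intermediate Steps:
g = -307848 (g = 404*(-762) = -307848)
(P(-5) - 7)*g = (-5 - 7)*(-307848) = -12*(-307848) = 3694176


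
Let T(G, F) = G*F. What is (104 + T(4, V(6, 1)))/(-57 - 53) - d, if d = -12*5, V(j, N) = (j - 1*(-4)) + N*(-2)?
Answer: 3232/55 ≈ 58.764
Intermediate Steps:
V(j, N) = 4 + j - 2*N (V(j, N) = (j + 4) - 2*N = (4 + j) - 2*N = 4 + j - 2*N)
T(G, F) = F*G
d = -60
(104 + T(4, V(6, 1)))/(-57 - 53) - d = (104 + (4 + 6 - 2*1)*4)/(-57 - 53) - 1*(-60) = (104 + (4 + 6 - 2)*4)/(-110) + 60 = (104 + 8*4)*(-1/110) + 60 = (104 + 32)*(-1/110) + 60 = 136*(-1/110) + 60 = -68/55 + 60 = 3232/55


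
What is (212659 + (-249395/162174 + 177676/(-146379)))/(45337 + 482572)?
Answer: 560913177545565/1392440226500546 ≈ 0.40283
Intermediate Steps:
(212659 + (-249395/162174 + 177676/(-146379)))/(45337 + 482572) = (212659 + (-249395*1/162174 + 177676*(-1/146379)))/527909 = (212659 + (-249395/162174 - 177676/146379))*(1/527909) = (212659 - 7257846481/2637651994)*(1/527909) = (560913177545565/2637651994)*(1/527909) = 560913177545565/1392440226500546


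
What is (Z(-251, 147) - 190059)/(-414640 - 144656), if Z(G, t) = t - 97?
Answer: 190009/559296 ≈ 0.33973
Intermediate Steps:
Z(G, t) = -97 + t
(Z(-251, 147) - 190059)/(-414640 - 144656) = ((-97 + 147) - 190059)/(-414640 - 144656) = (50 - 190059)/(-559296) = -190009*(-1/559296) = 190009/559296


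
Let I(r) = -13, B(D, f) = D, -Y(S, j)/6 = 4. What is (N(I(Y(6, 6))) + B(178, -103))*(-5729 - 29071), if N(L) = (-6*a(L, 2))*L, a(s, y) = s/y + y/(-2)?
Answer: 14163600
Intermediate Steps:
Y(S, j) = -24 (Y(S, j) = -6*4 = -24)
a(s, y) = -y/2 + s/y (a(s, y) = s/y + y*(-½) = s/y - y/2 = -y/2 + s/y)
N(L) = L*(6 - 3*L) (N(L) = (-6*(-½*2 + L/2))*L = (-6*(-1 + L*(½)))*L = (-6*(-1 + L/2))*L = (6 - 3*L)*L = L*(6 - 3*L))
(N(I(Y(6, 6))) + B(178, -103))*(-5729 - 29071) = (3*(-13)*(2 - 1*(-13)) + 178)*(-5729 - 29071) = (3*(-13)*(2 + 13) + 178)*(-34800) = (3*(-13)*15 + 178)*(-34800) = (-585 + 178)*(-34800) = -407*(-34800) = 14163600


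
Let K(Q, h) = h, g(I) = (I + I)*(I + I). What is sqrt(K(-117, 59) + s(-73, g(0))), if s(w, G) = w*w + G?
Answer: 2*sqrt(1347) ≈ 73.403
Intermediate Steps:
g(I) = 4*I**2 (g(I) = (2*I)*(2*I) = 4*I**2)
s(w, G) = G + w**2 (s(w, G) = w**2 + G = G + w**2)
sqrt(K(-117, 59) + s(-73, g(0))) = sqrt(59 + (4*0**2 + (-73)**2)) = sqrt(59 + (4*0 + 5329)) = sqrt(59 + (0 + 5329)) = sqrt(59 + 5329) = sqrt(5388) = 2*sqrt(1347)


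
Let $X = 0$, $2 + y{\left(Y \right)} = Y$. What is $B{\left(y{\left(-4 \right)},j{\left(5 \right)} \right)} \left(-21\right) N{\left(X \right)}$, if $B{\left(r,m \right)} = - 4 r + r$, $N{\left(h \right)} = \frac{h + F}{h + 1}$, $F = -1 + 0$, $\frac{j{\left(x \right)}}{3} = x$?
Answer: $378$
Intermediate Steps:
$j{\left(x \right)} = 3 x$
$F = -1$
$y{\left(Y \right)} = -2 + Y$
$N{\left(h \right)} = \frac{-1 + h}{1 + h}$ ($N{\left(h \right)} = \frac{h - 1}{h + 1} = \frac{-1 + h}{1 + h}$)
$B{\left(r,m \right)} = - 3 r$
$B{\left(y{\left(-4 \right)},j{\left(5 \right)} \right)} \left(-21\right) N{\left(X \right)} = - 3 \left(-2 - 4\right) \left(-21\right) \frac{-1 + 0}{1 + 0} = \left(-3\right) \left(-6\right) \left(-21\right) 1^{-1} \left(-1\right) = 18 \left(-21\right) 1 \left(-1\right) = \left(-378\right) \left(-1\right) = 378$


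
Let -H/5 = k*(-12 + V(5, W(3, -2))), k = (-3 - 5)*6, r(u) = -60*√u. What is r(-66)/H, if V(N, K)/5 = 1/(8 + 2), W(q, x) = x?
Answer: I*√66/46 ≈ 0.17661*I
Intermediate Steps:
V(N, K) = ½ (V(N, K) = 5/(8 + 2) = 5/10 = 5*(⅒) = ½)
k = -48 (k = -8*6 = -48)
H = -2760 (H = -(-240)*(-12 + ½) = -(-240)*(-23)/2 = -5*552 = -2760)
r(-66)/H = -60*I*√66/(-2760) = -60*I*√66*(-1/2760) = I*√66/46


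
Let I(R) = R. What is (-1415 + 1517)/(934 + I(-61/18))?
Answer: 1836/16751 ≈ 0.10961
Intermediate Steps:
(-1415 + 1517)/(934 + I(-61/18)) = (-1415 + 1517)/(934 - 61/18) = 102/(934 - 61*1/18) = 102/(934 - 61/18) = 102/(16751/18) = 102*(18/16751) = 1836/16751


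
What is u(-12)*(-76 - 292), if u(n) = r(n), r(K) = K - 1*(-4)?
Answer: 2944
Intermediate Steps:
r(K) = 4 + K (r(K) = K + 4 = 4 + K)
u(n) = 4 + n
u(-12)*(-76 - 292) = (4 - 12)*(-76 - 292) = -8*(-368) = 2944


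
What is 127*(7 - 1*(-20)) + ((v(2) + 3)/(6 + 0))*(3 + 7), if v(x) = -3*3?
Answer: 3419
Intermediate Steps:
v(x) = -9
127*(7 - 1*(-20)) + ((v(2) + 3)/(6 + 0))*(3 + 7) = 127*(7 - 1*(-20)) + ((-9 + 3)/(6 + 0))*(3 + 7) = 127*(7 + 20) - 6/6*10 = 127*27 - 6*⅙*10 = 3429 - 1*10 = 3429 - 10 = 3419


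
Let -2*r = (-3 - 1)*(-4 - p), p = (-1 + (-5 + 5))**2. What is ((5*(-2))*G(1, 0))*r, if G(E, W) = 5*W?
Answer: 0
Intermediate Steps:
p = 1 (p = (-1 + 0)**2 = (-1)**2 = 1)
r = -10 (r = -(-3 - 1)*(-4 - 1*1)/2 = -(-2)*(-4 - 1) = -(-2)*(-5) = -1/2*20 = -10)
((5*(-2))*G(1, 0))*r = ((5*(-2))*(5*0))*(-10) = -10*0*(-10) = 0*(-10) = 0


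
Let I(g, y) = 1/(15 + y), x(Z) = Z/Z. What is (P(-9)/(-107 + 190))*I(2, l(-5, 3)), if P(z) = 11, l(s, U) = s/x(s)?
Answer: 11/830 ≈ 0.013253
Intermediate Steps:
x(Z) = 1
l(s, U) = s (l(s, U) = s/1 = s*1 = s)
(P(-9)/(-107 + 190))*I(2, l(-5, 3)) = (11/(-107 + 190))/(15 - 5) = (11/83)/10 = (11*(1/83))*(⅒) = (11/83)*(⅒) = 11/830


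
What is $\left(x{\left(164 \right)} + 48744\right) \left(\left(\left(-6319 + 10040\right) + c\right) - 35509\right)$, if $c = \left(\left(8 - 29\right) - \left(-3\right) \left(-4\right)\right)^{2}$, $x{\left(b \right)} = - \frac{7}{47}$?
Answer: $- \frac{70330211739}{47} \approx -1.4964 \cdot 10^{9}$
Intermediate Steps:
$x{\left(b \right)} = - \frac{7}{47}$ ($x{\left(b \right)} = \left(-7\right) \frac{1}{47} = - \frac{7}{47}$)
$c = 1089$ ($c = \left(\left(8 - 29\right) - 12\right)^{2} = \left(-21 - 12\right)^{2} = \left(-33\right)^{2} = 1089$)
$\left(x{\left(164 \right)} + 48744\right) \left(\left(\left(-6319 + 10040\right) + c\right) - 35509\right) = \left(- \frac{7}{47} + 48744\right) \left(\left(\left(-6319 + 10040\right) + 1089\right) - 35509\right) = \frac{2290961 \left(\left(3721 + 1089\right) - 35509\right)}{47} = \frac{2290961 \left(4810 - 35509\right)}{47} = \frac{2290961}{47} \left(-30699\right) = - \frac{70330211739}{47}$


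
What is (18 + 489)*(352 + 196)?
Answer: 277836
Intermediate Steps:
(18 + 489)*(352 + 196) = 507*548 = 277836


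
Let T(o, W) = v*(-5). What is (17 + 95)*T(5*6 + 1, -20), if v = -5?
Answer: 2800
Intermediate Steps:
T(o, W) = 25 (T(o, W) = -5*(-5) = 25)
(17 + 95)*T(5*6 + 1, -20) = (17 + 95)*25 = 112*25 = 2800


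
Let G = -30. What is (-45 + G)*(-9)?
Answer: 675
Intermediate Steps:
(-45 + G)*(-9) = (-45 - 30)*(-9) = -75*(-9) = 675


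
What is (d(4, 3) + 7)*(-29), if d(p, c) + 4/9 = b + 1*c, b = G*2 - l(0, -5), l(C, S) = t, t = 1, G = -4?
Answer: -145/9 ≈ -16.111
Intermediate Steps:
l(C, S) = 1
b = -9 (b = -4*2 - 1*1 = -8 - 1 = -9)
d(p, c) = -85/9 + c (d(p, c) = -4/9 + (-9 + 1*c) = -4/9 + (-9 + c) = -85/9 + c)
(d(4, 3) + 7)*(-29) = ((-85/9 + 3) + 7)*(-29) = (-58/9 + 7)*(-29) = (5/9)*(-29) = -145/9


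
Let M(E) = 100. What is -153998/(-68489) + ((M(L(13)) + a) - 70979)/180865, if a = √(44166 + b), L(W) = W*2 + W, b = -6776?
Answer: 22998416439/12387262985 + √37390/180865 ≈ 1.8577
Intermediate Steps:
L(W) = 3*W (L(W) = 2*W + W = 3*W)
a = √37390 (a = √(44166 - 6776) = √37390 ≈ 193.36)
-153998/(-68489) + ((M(L(13)) + a) - 70979)/180865 = -153998/(-68489) + ((100 + √37390) - 70979)/180865 = -153998*(-1/68489) + (-70879 + √37390)*(1/180865) = 153998/68489 + (-70879/180865 + √37390/180865) = 22998416439/12387262985 + √37390/180865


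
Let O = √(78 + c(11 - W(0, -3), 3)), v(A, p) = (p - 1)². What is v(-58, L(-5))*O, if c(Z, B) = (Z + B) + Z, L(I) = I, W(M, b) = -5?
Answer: 36*√113 ≈ 382.69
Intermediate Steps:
c(Z, B) = B + 2*Z (c(Z, B) = (B + Z) + Z = B + 2*Z)
v(A, p) = (-1 + p)²
O = √113 (O = √(78 + (3 + 2*(11 - 1*(-5)))) = √(78 + (3 + 2*(11 + 5))) = √(78 + (3 + 2*16)) = √(78 + (3 + 32)) = √(78 + 35) = √113 ≈ 10.630)
v(-58, L(-5))*O = (-1 - 5)²*√113 = (-6)²*√113 = 36*√113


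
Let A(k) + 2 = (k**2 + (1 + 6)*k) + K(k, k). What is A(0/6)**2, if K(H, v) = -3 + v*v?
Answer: 25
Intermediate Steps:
K(H, v) = -3 + v**2
A(k) = -5 + 2*k**2 + 7*k (A(k) = -2 + ((k**2 + (1 + 6)*k) + (-3 + k**2)) = -2 + ((k**2 + 7*k) + (-3 + k**2)) = -2 + (-3 + 2*k**2 + 7*k) = -5 + 2*k**2 + 7*k)
A(0/6)**2 = (-5 + 2*(0/6)**2 + 7*(0/6))**2 = (-5 + 2*(0*(1/6))**2 + 7*(0*(1/6)))**2 = (-5 + 2*0**2 + 7*0)**2 = (-5 + 2*0 + 0)**2 = (-5 + 0 + 0)**2 = (-5)**2 = 25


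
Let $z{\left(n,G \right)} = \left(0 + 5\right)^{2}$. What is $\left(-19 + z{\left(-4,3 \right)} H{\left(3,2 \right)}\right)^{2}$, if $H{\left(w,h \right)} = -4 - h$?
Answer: $28561$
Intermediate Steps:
$z{\left(n,G \right)} = 25$ ($z{\left(n,G \right)} = 5^{2} = 25$)
$\left(-19 + z{\left(-4,3 \right)} H{\left(3,2 \right)}\right)^{2} = \left(-19 + 25 \left(-4 - 2\right)\right)^{2} = \left(-19 + 25 \left(-6\right)\right)^{2} = \left(-19 - 150\right)^{2} = \left(-169\right)^{2} = 28561$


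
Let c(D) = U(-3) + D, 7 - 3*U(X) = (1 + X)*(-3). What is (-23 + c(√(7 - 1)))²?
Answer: 4678/9 - 136*√6/3 ≈ 408.73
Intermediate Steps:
U(X) = 10/3 + X (U(X) = 7/3 - (1 + X)*(-3)/3 = 7/3 - (-3 - 3*X)/3 = 7/3 + (1 + X) = 10/3 + X)
c(D) = ⅓ + D (c(D) = (10/3 - 3) + D = ⅓ + D)
(-23 + c(√(7 - 1)))² = (-23 + (⅓ + √(7 - 1)))² = (-23 + (⅓ + √6))² = (-68/3 + √6)²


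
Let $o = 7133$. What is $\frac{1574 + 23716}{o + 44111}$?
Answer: $\frac{12645}{25622} \approx 0.49352$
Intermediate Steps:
$\frac{1574 + 23716}{o + 44111} = \frac{1574 + 23716}{7133 + 44111} = \frac{25290}{51244} = 25290 \cdot \frac{1}{51244} = \frac{12645}{25622}$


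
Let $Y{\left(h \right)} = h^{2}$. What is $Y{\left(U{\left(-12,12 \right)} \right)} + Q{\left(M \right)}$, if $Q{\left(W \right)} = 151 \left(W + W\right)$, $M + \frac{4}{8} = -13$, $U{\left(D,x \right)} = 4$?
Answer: $-4061$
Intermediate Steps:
$M = - \frac{27}{2}$ ($M = - \frac{1}{2} - 13 = - \frac{27}{2} \approx -13.5$)
$Q{\left(W \right)} = 302 W$ ($Q{\left(W \right)} = 151 \cdot 2 W = 302 W$)
$Y{\left(U{\left(-12,12 \right)} \right)} + Q{\left(M \right)} = 4^{2} + 302 \left(- \frac{27}{2}\right) = 16 - 4077 = -4061$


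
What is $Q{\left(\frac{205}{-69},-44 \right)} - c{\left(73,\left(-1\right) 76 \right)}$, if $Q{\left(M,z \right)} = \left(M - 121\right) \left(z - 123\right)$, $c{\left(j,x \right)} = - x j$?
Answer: $\frac{1045706}{69} \approx 15155.0$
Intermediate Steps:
$c{\left(j,x \right)} = - j x$
$Q{\left(M,z \right)} = \left(-123 + z\right) \left(-121 + M\right)$ ($Q{\left(M,z \right)} = \left(-121 + M\right) \left(-123 + z\right) = \left(-123 + z\right) \left(-121 + M\right)$)
$Q{\left(\frac{205}{-69},-44 \right)} - c{\left(73,\left(-1\right) 76 \right)} = \left(14883 - 123 \frac{205}{-69} - -5324 + \frac{205}{-69} \left(-44\right)\right) - \left(-1\right) 73 \left(\left(-1\right) 76\right) = \left(14883 - 123 \cdot 205 \left(- \frac{1}{69}\right) + 5324 + 205 \left(- \frac{1}{69}\right) \left(-44\right)\right) - \left(-1\right) 73 \left(-76\right) = \left(14883 - - \frac{8405}{23} + 5324 - - \frac{9020}{69}\right) - 5548 = \left(14883 + \frac{8405}{23} + 5324 + \frac{9020}{69}\right) - 5548 = \frac{1428518}{69} - 5548 = \frac{1045706}{69}$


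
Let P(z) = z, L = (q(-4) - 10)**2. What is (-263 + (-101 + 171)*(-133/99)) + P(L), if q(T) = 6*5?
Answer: 4253/99 ≈ 42.960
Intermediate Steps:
q(T) = 30
L = 400 (L = (30 - 10)**2 = 20**2 = 400)
(-263 + (-101 + 171)*(-133/99)) + P(L) = (-263 + (-101 + 171)*(-133/99)) + 400 = (-263 + 70*(-133*1/99)) + 400 = (-263 + 70*(-133/99)) + 400 = (-263 - 9310/99) + 400 = -35347/99 + 400 = 4253/99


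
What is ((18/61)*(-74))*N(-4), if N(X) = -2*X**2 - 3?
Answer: 46620/61 ≈ 764.26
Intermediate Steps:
N(X) = -3 - 2*X**2
((18/61)*(-74))*N(-4) = ((18/61)*(-74))*(-3 - 2*(-4)**2) = ((18*(1/61))*(-74))*(-3 - 2*16) = ((18/61)*(-74))*(-3 - 32) = -1332/61*(-35) = 46620/61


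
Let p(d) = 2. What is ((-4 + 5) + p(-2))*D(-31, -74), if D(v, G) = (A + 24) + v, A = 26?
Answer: 57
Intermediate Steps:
D(v, G) = 50 + v (D(v, G) = (26 + 24) + v = 50 + v)
((-4 + 5) + p(-2))*D(-31, -74) = ((-4 + 5) + 2)*(50 - 31) = (1 + 2)*19 = 3*19 = 57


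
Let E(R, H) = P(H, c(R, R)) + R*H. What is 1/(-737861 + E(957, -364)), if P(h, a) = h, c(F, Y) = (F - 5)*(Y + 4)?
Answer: -1/1086573 ≈ -9.2032e-7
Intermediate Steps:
c(F, Y) = (-5 + F)*(4 + Y)
E(R, H) = H + H*R (E(R, H) = H + R*H = H + H*R)
1/(-737861 + E(957, -364)) = 1/(-737861 - 364*(1 + 957)) = 1/(-737861 - 364*958) = 1/(-737861 - 348712) = 1/(-1086573) = -1/1086573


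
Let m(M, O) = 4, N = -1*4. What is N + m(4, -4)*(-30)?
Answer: -124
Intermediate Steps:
N = -4
N + m(4, -4)*(-30) = -4 + 4*(-30) = -4 - 120 = -124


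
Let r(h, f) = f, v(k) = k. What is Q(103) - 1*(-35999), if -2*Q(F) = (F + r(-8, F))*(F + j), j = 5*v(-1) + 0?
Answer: 25905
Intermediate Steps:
j = -5 (j = 5*(-1) + 0 = -5 + 0 = -5)
Q(F) = -F*(-5 + F) (Q(F) = -(F + F)*(F - 5)/2 = -2*F*(-5 + F)/2 = -F*(-5 + F))
Q(103) - 1*(-35999) = 103*(5 - 1*103) - 1*(-35999) = 103*(5 - 103) + 35999 = 103*(-98) + 35999 = -10094 + 35999 = 25905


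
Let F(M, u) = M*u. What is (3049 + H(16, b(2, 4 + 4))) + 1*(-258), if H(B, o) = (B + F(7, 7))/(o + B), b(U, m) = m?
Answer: 67049/24 ≈ 2793.7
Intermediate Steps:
H(B, o) = (49 + B)/(B + o) (H(B, o) = (B + 7*7)/(o + B) = (B + 49)/(B + o) = (49 + B)/(B + o))
(3049 + H(16, b(2, 4 + 4))) + 1*(-258) = (3049 + (49 + 16)/(16 + (4 + 4))) + 1*(-258) = (3049 + 65/(16 + 8)) - 258 = (3049 + 65/24) - 258 = 73241/24 - 258 = 67049/24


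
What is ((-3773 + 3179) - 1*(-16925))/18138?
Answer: 16331/18138 ≈ 0.90038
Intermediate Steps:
((-3773 + 3179) - 1*(-16925))/18138 = (-594 + 16925)*(1/18138) = 16331*(1/18138) = 16331/18138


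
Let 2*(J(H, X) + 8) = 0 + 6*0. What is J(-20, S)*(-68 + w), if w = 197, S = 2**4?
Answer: -1032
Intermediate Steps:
S = 16
J(H, X) = -8 (J(H, X) = -8 + (0 + 6*0)/2 = -8 + (0 + 0)/2 = -8 + (1/2)*0 = -8 + 0 = -8)
J(-20, S)*(-68 + w) = -8*(-68 + 197) = -8*129 = -1032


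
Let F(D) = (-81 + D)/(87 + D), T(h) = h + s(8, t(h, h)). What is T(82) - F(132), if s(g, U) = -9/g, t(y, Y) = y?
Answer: 47095/584 ≈ 80.642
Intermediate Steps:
T(h) = -9/8 + h (T(h) = h - 9/8 = -9/8 + h)
F(D) = (-81 + D)/(87 + D)
T(82) - F(132) = (-9/8 + 82) - (-81 + 132)/(87 + 132) = 647/8 - 51/219 = 647/8 - 1*17/73 = 647/8 - 17/73 = 47095/584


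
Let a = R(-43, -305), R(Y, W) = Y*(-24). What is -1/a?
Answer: -1/1032 ≈ -0.00096899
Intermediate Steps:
R(Y, W) = -24*Y
a = 1032 (a = -24*(-43) = 1032)
-1/a = -1/1032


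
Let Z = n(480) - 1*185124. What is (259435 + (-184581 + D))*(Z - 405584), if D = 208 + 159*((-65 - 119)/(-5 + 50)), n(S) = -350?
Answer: -659725936324/15 ≈ -4.3982e+10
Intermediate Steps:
D = -6632/15 (D = 208 + 159*(-184/45) = 208 - 9752/15 = -6632/15 ≈ -442.13)
Z = -185474 (Z = -350 - 1*185124 = -350 - 185124 = -185474)
(259435 + (-184581 + D))*(Z - 405584) = (259435 + (-184581 - 6632/15))*(-185474 - 405584) = (259435 - 2775347/15)*(-591058) = (1116178/15)*(-591058) = -659725936324/15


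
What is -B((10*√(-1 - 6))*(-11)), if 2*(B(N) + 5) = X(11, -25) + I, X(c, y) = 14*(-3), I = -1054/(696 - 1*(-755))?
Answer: 38253/1451 ≈ 26.363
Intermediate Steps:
I = -1054/1451 (I = -1054/(696 + 755) = -1054/1451 ≈ -0.72640)
X(c, y) = -42
B(N) = -38253/1451 (B(N) = -5 + (-42 - 1054/1451)/2 = -5 + (½)*(-61996/1451) = -5 - 30998/1451 = -38253/1451)
-B((10*√(-1 - 6))*(-11)) = -1*(-38253/1451) = 38253/1451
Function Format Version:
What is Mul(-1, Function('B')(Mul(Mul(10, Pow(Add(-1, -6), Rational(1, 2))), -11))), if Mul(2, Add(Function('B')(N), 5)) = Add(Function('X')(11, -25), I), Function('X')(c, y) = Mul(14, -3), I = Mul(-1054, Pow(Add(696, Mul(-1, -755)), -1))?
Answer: Rational(38253, 1451) ≈ 26.363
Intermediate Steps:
I = Rational(-1054, 1451) (I = Mul(-1054, Pow(Add(696, 755), -1)) = Mul(-1054, Pow(1451, -1)) = Mul(-1054, Rational(1, 1451)) = Rational(-1054, 1451) ≈ -0.72640)
Function('X')(c, y) = -42
Function('B')(N) = Rational(-38253, 1451) (Function('B')(N) = Add(-5, Mul(Rational(1, 2), Add(-42, Rational(-1054, 1451)))) = Add(-5, Mul(Rational(1, 2), Rational(-61996, 1451))) = Add(-5, Rational(-30998, 1451)) = Rational(-38253, 1451))
Mul(-1, Function('B')(Mul(Mul(10, Pow(Add(-1, -6), Rational(1, 2))), -11))) = Mul(-1, Rational(-38253, 1451)) = Rational(38253, 1451)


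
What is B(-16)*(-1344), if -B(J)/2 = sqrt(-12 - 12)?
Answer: 5376*I*sqrt(6) ≈ 13168.0*I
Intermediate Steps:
B(J) = -4*I*sqrt(6) (B(J) = -2*sqrt(-12 - 12) = -4*I*sqrt(6))
B(-16)*(-1344) = -4*I*sqrt(6)*(-1344) = 5376*I*sqrt(6)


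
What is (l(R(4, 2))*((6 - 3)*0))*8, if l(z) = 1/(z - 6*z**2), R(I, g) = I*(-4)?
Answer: 0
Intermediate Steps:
R(I, g) = -4*I
(l(R(4, 2))*((6 - 3)*0))*8 = ((-1/(((-4*4))*(-1 + 6*(-4*4))))*((6 - 3)*0))*8 = ((-1/(-16*(-1 + 6*(-16))))*(3*0))*8 = (-1*(-1/16)/(-1 - 96)*0)*8 = (-1*(-1/16)/(-97)*0)*8 = (-1*(-1/16)*(-1/97)*0)*8 = -1/1552*0*8 = 0*8 = 0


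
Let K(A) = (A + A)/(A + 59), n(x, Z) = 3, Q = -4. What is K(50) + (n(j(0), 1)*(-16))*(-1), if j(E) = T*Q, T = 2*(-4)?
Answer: 5332/109 ≈ 48.917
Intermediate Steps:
T = -8
j(E) = 32 (j(E) = -8*(-4) = 32)
K(A) = 2*A/(59 + A) (K(A) = (2*A)/(59 + A) = 2*A/(59 + A))
K(50) + (n(j(0), 1)*(-16))*(-1) = 2*50/(59 + 50) + (3*(-16))*(-1) = 2*50/109 - 48*(-1) = 2*50*(1/109) + 48 = 100/109 + 48 = 5332/109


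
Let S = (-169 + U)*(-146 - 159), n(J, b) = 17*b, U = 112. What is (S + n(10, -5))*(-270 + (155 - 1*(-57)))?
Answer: -1003400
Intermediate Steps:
S = 17385 (S = (-169 + 112)*(-146 - 159) = -57*(-305) = 17385)
(S + n(10, -5))*(-270 + (155 - 1*(-57))) = (17385 + 17*(-5))*(-270 + (155 - 1*(-57))) = (17385 - 85)*(-270 + (155 + 57)) = 17300*(-270 + 212) = 17300*(-58) = -1003400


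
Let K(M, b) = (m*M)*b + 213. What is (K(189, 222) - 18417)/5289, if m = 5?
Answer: 63862/1763 ≈ 36.224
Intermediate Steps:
K(M, b) = 213 + 5*M*b (K(M, b) = (5*M)*b + 213 = 5*M*b + 213 = 213 + 5*M*b)
(K(189, 222) - 18417)/5289 = ((213 + 5*189*222) - 18417)/5289 = ((213 + 209790) - 18417)*(1/5289) = (210003 - 18417)*(1/5289) = 191586*(1/5289) = 63862/1763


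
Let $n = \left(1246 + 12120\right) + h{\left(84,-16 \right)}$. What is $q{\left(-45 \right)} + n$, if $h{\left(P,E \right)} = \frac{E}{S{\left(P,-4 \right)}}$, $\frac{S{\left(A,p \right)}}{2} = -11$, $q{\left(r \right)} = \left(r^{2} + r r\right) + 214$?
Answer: $\frac{193938}{11} \approx 17631.0$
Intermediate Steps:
$q{\left(r \right)} = 214 + 2 r^{2}$ ($q{\left(r \right)} = \left(r^{2} + r^{2}\right) + 214 = 2 r^{2} + 214 = 214 + 2 r^{2}$)
$S{\left(A,p \right)} = -22$ ($S{\left(A,p \right)} = 2 \left(-11\right) = -22$)
$h{\left(P,E \right)} = - \frac{E}{22}$ ($h{\left(P,E \right)} = \frac{E}{-22} = E \left(- \frac{1}{22}\right) = - \frac{E}{22}$)
$n = \frac{147034}{11}$ ($n = \left(1246 + 12120\right) - - \frac{8}{11} = 13366 + \frac{8}{11} = \frac{147034}{11} \approx 13367.0$)
$q{\left(-45 \right)} + n = \left(214 + 2 \left(-45\right)^{2}\right) + \frac{147034}{11} = \left(214 + 2 \cdot 2025\right) + \frac{147034}{11} = \left(214 + 4050\right) + \frac{147034}{11} = 4264 + \frac{147034}{11} = \frac{193938}{11}$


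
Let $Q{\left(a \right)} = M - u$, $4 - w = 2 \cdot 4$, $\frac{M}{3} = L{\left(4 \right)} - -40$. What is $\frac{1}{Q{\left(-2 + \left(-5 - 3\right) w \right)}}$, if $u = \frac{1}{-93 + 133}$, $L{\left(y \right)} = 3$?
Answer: $\frac{40}{5159} \approx 0.0077534$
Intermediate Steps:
$M = 129$ ($M = 3 \left(3 - -40\right) = 3 \left(3 + 40\right) = 3 \cdot 43 = 129$)
$w = -4$ ($w = 4 - 2 \cdot 4 = 4 - 8 = -4$)
$u = \frac{1}{40} \approx 0.025$
$Q{\left(a \right)} = \frac{5159}{40}$ ($Q{\left(a \right)} = 129 - \frac{1}{40} = \frac{5159}{40}$)
$\frac{1}{Q{\left(-2 + \left(-5 - 3\right) w \right)}} = \frac{1}{\frac{5159}{40}} = \frac{40}{5159}$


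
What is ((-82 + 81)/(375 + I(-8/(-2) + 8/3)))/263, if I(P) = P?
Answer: -3/301135 ≈ -9.9623e-6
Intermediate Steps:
((-82 + 81)/(375 + I(-8/(-2) + 8/3)))/263 = ((-82 + 81)/(375 + (-8/(-2) + 8/3)))/263 = -1/(375 + (-8*(-½) + 8*(⅓)))*(1/263) = -1/(375 + (4 + 8/3))*(1/263) = -1/(375 + 20/3)*(1/263) = -1/1145/3*(1/263) = -1*3/1145*(1/263) = -3/1145*1/263 = -3/301135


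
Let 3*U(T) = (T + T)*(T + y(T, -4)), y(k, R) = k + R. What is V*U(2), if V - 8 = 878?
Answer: 0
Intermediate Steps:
V = 886 (V = 8 + 878 = 886)
y(k, R) = R + k
U(T) = 2*T*(-4 + 2*T)/3 (U(T) = ((T + T)*(T + (-4 + T)))/3 = ((2*T)*(-4 + 2*T))/3 = (2*T*(-4 + 2*T))/3 = 2*T*(-4 + 2*T)/3)
V*U(2) = 886*((4/3)*2*(-2 + 2)) = 886*((4/3)*2*0) = 886*0 = 0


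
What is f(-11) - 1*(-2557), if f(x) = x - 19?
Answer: 2527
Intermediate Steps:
f(x) = -19 + x
f(-11) - 1*(-2557) = (-19 - 11) - 1*(-2557) = -30 + 2557 = 2527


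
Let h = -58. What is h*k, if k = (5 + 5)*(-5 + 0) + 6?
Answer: 2552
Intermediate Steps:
k = -44 (k = 10*(-5) + 6 = -50 + 6 = -44)
h*k = -58*(-44) = 2552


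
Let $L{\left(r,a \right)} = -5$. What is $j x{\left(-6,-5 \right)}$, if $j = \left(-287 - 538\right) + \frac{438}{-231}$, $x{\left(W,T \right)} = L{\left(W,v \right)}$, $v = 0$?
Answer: $\frac{318355}{77} \approx 4134.5$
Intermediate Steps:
$x{\left(W,T \right)} = -5$
$j = - \frac{63671}{77}$ ($j = -825 + 438 \left(- \frac{1}{231}\right) = -825 - \frac{146}{77} = - \frac{63671}{77} \approx -826.9$)
$j x{\left(-6,-5 \right)} = \left(- \frac{63671}{77}\right) \left(-5\right) = \frac{318355}{77}$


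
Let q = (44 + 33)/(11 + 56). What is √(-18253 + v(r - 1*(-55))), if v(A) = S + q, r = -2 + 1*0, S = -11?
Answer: I*√81981937/67 ≈ 135.14*I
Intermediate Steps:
r = -2 (r = -2 + 0 = -2)
q = 77/67 ≈ 1.1493
v(A) = -660/67 (v(A) = -11 + 77/67 = -660/67)
√(-18253 + v(r - 1*(-55))) = √(-18253 - 660/67) = √(-1223611/67) = I*√81981937/67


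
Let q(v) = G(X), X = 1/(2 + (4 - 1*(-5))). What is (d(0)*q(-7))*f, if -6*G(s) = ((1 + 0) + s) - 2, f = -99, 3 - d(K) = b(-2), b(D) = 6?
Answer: 45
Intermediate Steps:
d(K) = -3 (d(K) = 3 - 1*6 = 3 - 6 = -3)
X = 1/11 (X = 1/(2 + (4 + 5)) = 1/(2 + 9) = 1/11 ≈ 0.090909)
G(s) = ⅙ - s/6 (G(s) = -(((1 + 0) + s) - 2)/6 = -((1 + s) - 2)/6 = -(-1 + s)/6 = ⅙ - s/6)
q(v) = 5/33 (q(v) = ⅙ - ⅙*1/11 = ⅙ - 1/66 = 5/33)
(d(0)*q(-7))*f = -3*5/33*(-99) = -5/11*(-99) = 45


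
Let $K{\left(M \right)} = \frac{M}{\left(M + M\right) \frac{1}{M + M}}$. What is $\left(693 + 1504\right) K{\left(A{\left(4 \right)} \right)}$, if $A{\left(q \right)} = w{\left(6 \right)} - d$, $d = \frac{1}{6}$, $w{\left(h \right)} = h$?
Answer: $\frac{76895}{6} \approx 12816.0$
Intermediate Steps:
$d = \frac{1}{6} \approx 0.16667$
$A{\left(q \right)} = \frac{35}{6}$ ($A{\left(q \right)} = 6 - \frac{1}{6} = \frac{35}{6}$)
$K{\left(M \right)} = M$ ($K{\left(M \right)} = \frac{M}{2 M \frac{1}{2 M}} = \frac{M}{1} = M 1 = M$)
$\left(693 + 1504\right) K{\left(A{\left(4 \right)} \right)} = \left(693 + 1504\right) \frac{35}{6} = 2197 \cdot \frac{35}{6} = \frac{76895}{6}$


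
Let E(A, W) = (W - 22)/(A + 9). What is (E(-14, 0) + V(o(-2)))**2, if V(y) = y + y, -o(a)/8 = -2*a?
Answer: 88804/25 ≈ 3552.2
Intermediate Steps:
o(a) = 16*a (o(a) = -(-16)*a = 16*a)
E(A, W) = (-22 + W)/(9 + A)
V(y) = 2*y
(E(-14, 0) + V(o(-2)))**2 = ((-22 + 0)/(9 - 14) + 2*(16*(-2)))**2 = (-22/(-5) + 2*(-32))**2 = (-1/5*(-22) - 64)**2 = (22/5 - 64)**2 = (-298/5)**2 = 88804/25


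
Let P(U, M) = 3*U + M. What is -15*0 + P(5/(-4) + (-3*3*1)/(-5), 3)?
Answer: 93/20 ≈ 4.6500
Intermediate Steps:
P(U, M) = M + 3*U
-15*0 + P(5/(-4) + (-3*3*1)/(-5), 3) = -15*0 + (3 + 3*(5/(-4) + (-3*3*1)/(-5))) = -3*0 + (3 + 3*(5*(-¼) - 9*1*(-⅕))) = 0 + (3 + 3*(-5/4 - 9*(-⅕))) = 0 + (3 + 3*(-5/4 + 9/5)) = 0 + (3 + 3*(11/20)) = 0 + (3 + 33/20) = 0 + 93/20 = 93/20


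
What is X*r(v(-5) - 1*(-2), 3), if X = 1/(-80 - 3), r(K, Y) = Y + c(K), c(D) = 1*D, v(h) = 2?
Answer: -7/83 ≈ -0.084337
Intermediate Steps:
c(D) = D
r(K, Y) = K + Y (r(K, Y) = Y + K = K + Y)
X = -1/83 (X = 1/(-83) = -1/83 ≈ -0.012048)
X*r(v(-5) - 1*(-2), 3) = -((2 - 1*(-2)) + 3)/83 = -((2 + 2) + 3)/83 = -(4 + 3)/83 = -1/83*7 = -7/83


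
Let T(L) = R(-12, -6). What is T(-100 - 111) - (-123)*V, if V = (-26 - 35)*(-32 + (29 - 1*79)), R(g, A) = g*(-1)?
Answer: 615258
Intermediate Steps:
R(g, A) = -g
V = 5002 (V = -61*(-32 + (29 - 79)) = -61*(-32 - 50) = -61*(-82) = 5002)
T(L) = 12 (T(L) = -1*(-12) = 12)
T(-100 - 111) - (-123)*V = 12 - (-123)*5002 = 12 - 1*(-615246) = 12 + 615246 = 615258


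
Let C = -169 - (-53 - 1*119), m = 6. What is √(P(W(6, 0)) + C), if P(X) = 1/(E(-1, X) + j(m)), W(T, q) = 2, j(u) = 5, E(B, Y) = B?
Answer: √13/2 ≈ 1.8028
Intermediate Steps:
P(X) = ¼ (P(X) = 1/(-1 + 5) = 1/4 = ¼)
C = 3 (C = -169 - (-53 - 119) = -169 - 1*(-172) = -169 + 172 = 3)
√(P(W(6, 0)) + C) = √(¼ + 3) = √(13/4) = √13/2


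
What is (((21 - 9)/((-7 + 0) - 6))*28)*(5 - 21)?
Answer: 5376/13 ≈ 413.54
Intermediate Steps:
(((21 - 9)/((-7 + 0) - 6))*28)*(5 - 21) = ((12/(-7 - 6))*28)*(-16) = ((12/(-13))*28)*(-16) = ((12*(-1/13))*28)*(-16) = -12/13*28*(-16) = -336/13*(-16) = 5376/13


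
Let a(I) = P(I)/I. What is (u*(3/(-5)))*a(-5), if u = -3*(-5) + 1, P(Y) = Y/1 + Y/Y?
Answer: -192/25 ≈ -7.6800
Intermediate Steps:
P(Y) = 1 + Y (P(Y) = Y*1 + 1 = Y + 1 = 1 + Y)
a(I) = (1 + I)/I
u = 16 (u = 15 + 1 = 16)
(u*(3/(-5)))*a(-5) = (16*(3/(-5)))*((1 - 5)/(-5)) = (16*(3*(-⅕)))*(-⅕*(-4)) = (16*(-⅗))*(⅘) = -48/5*⅘ = -192/25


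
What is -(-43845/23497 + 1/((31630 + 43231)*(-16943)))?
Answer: 55611679297432/29802888080731 ≈ 1.8660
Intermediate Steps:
-(-43845/23497 + 1/((31630 + 43231)*(-16943))) = -(-43845*1/23497 - 1/16943/74861) = -(-43845/23497 + (1/74861)*(-1/16943)) = -(-43845/23497 - 1/1268369923) = -1*(-55611679297432/29802888080731) = 55611679297432/29802888080731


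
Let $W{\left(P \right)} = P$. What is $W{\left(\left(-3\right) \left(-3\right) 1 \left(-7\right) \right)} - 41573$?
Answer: $-41636$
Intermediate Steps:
$W{\left(\left(-3\right) \left(-3\right) 1 \left(-7\right) \right)} - 41573 = \left(-3\right) \left(-3\right) 1 \left(-7\right) - 41573 = 9 \cdot 1 \left(-7\right) - 41573 = 9 \left(-7\right) - 41573 = -63 - 41573 = -41636$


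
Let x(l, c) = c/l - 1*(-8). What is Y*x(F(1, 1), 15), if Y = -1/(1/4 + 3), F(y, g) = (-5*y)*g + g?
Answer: -17/13 ≈ -1.3077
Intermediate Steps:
F(y, g) = g - 5*g*y (F(y, g) = -5*g*y + g = g - 5*g*y)
Y = -4/13 (Y = -1/(¼ + 3) = -1/13/4 = -1*4/13 = -4/13 ≈ -0.30769)
x(l, c) = 8 + c/l (x(l, c) = c/l + 8 = 8 + c/l)
Y*x(F(1, 1), 15) = -4*(8 + 15/((1*(1 - 5*1))))/13 = -4*(8 + 15/((1*(1 - 5))))/13 = -4*(8 + 15/((1*(-4))))/13 = -4*(8 + 15/(-4))/13 = -4*(8 + 15*(-¼))/13 = -4*(8 - 15/4)/13 = -4/13*17/4 = -17/13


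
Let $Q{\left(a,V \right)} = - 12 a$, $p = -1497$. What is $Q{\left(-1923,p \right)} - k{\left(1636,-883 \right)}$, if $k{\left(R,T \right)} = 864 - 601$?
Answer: $22813$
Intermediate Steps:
$k{\left(R,T \right)} = 263$ ($k{\left(R,T \right)} = 864 - 601 = 263$)
$Q{\left(-1923,p \right)} - k{\left(1636,-883 \right)} = \left(-12\right) \left(-1923\right) - 263 = 23076 - 263 = 22813$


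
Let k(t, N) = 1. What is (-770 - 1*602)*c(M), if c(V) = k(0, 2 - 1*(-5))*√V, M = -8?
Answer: -2744*I*√2 ≈ -3880.6*I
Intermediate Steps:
c(V) = √V (c(V) = 1*√V = √V)
(-770 - 1*602)*c(M) = (-770 - 1*602)*√(-8) = (-770 - 602)*(2*I*√2) = -2744*I*√2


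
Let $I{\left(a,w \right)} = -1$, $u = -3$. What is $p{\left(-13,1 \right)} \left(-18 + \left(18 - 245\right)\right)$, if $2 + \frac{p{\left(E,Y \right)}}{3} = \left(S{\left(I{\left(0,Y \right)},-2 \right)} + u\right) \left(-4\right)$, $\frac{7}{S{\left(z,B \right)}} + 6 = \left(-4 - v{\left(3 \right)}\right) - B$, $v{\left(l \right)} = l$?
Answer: $- \frac{101430}{11} \approx -9220.9$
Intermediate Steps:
$S{\left(z,B \right)} = \frac{7}{-13 - B}$ ($S{\left(z,B \right)} = \frac{7}{-6 - \left(7 + B\right)} = \frac{7}{-13 - B}$)
$p{\left(E,Y \right)} = \frac{414}{11}$ ($p{\left(E,Y \right)} = -6 + 3 \left(- \frac{7}{13 - 2} - 3\right) \left(-4\right) = -6 + 3 \left(- \frac{7}{11} - 3\right) \left(-4\right) = -6 + 3 \left(\left(- \frac{40}{11}\right) \left(-4\right)\right) = -6 + 3 \cdot \frac{160}{11} = -6 + \frac{480}{11} = \frac{414}{11}$)
$p{\left(-13,1 \right)} \left(-18 + \left(18 - 245\right)\right) = \frac{414 \left(-18 + \left(18 - 245\right)\right)}{11} = \frac{414 \left(-18 - 227\right)}{11} = \frac{414}{11} \left(-245\right) = - \frac{101430}{11}$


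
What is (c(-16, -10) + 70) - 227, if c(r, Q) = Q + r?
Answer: -183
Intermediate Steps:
(c(-16, -10) + 70) - 227 = ((-10 - 16) + 70) - 227 = (-26 + 70) - 227 = 44 - 227 = -183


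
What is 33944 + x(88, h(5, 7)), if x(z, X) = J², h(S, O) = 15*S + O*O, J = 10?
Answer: 34044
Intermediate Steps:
h(S, O) = O² + 15*S (h(S, O) = 15*S + O² = O² + 15*S)
x(z, X) = 100 (x(z, X) = 10² = 100)
33944 + x(88, h(5, 7)) = 33944 + 100 = 34044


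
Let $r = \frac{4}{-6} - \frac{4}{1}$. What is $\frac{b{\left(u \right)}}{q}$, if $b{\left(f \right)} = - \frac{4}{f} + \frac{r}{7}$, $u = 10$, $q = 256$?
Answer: $- \frac{1}{240} \approx -0.0041667$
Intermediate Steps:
$r = - \frac{14}{3}$ ($r = 4 \left(- \frac{1}{6}\right) - 4 = - \frac{2}{3} - 4 = - \frac{14}{3} \approx -4.6667$)
$b{\left(f \right)} = - \frac{2}{3} - \frac{4}{f}$ ($b{\left(f \right)} = - \frac{4}{f} - \frac{14}{3 \cdot 7} = - \frac{4}{f} - \frac{2}{3} = - \frac{2}{3} - \frac{4}{f}$)
$\frac{b{\left(u \right)}}{q} = \frac{- \frac{2}{3} - \frac{4}{10}}{256} = \left(- \frac{2}{3} - \frac{2}{5}\right) \frac{1}{256} = \left(- \frac{16}{15}\right) \frac{1}{256} = - \frac{1}{240}$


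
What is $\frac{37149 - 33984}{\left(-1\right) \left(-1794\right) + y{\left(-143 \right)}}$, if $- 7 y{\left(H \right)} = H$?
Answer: $\frac{22155}{12701} \approx 1.7444$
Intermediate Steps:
$y{\left(H \right)} = - \frac{H}{7}$
$\frac{37149 - 33984}{\left(-1\right) \left(-1794\right) + y{\left(-143 \right)}} = \frac{37149 - 33984}{\left(-1\right) \left(-1794\right) - - \frac{143}{7}} = \frac{3165}{1794 + \frac{143}{7}} = \frac{3165}{\frac{12701}{7}} = 3165 \cdot \frac{7}{12701} = \frac{22155}{12701}$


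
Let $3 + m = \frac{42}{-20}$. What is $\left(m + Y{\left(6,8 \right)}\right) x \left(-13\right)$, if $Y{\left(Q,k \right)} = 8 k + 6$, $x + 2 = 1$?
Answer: $\frac{8437}{10} \approx 843.7$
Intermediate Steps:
$x = -1$ ($x = -2 + 1 = -1$)
$Y{\left(Q,k \right)} = 6 + 8 k$
$m = - \frac{51}{10}$ ($m = -3 + \frac{42}{-20} = -3 + 42 \left(- \frac{1}{20}\right) = -3 - \frac{21}{10} = - \frac{51}{10} \approx -5.1$)
$\left(m + Y{\left(6,8 \right)}\right) x \left(-13\right) = \left(- \frac{51}{10} + \left(6 + 8 \cdot 8\right)\right) \left(\left(-1\right) \left(-13\right)\right) = \left(- \frac{51}{10} + \left(6 + 64\right)\right) 13 = \left(- \frac{51}{10} + 70\right) 13 = \frac{649}{10} \cdot 13 = \frac{8437}{10}$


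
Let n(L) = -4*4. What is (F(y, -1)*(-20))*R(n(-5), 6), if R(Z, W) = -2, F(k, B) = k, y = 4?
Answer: 160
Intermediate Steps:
n(L) = -16
(F(y, -1)*(-20))*R(n(-5), 6) = (4*(-20))*(-2) = -80*(-2) = 160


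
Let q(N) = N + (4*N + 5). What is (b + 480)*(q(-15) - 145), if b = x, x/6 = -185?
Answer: 135450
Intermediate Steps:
x = -1110 (x = 6*(-185) = -1110)
b = -1110
q(N) = 5 + 5*N (q(N) = N + (5 + 4*N) = 5 + 5*N)
(b + 480)*(q(-15) - 145) = (-1110 + 480)*((5 + 5*(-15)) - 145) = -630*((5 - 75) - 145) = -630*(-70 - 145) = -630*(-215) = 135450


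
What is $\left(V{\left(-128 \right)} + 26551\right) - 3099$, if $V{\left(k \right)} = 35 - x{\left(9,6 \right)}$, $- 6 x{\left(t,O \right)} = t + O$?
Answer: $\frac{46979}{2} \approx 23490.0$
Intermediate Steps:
$x{\left(t,O \right)} = - \frac{O}{6} - \frac{t}{6}$ ($x{\left(t,O \right)} = - \frac{t + O}{6} = - \frac{O + t}{6} = - \frac{O}{6} - \frac{t}{6}$)
$V{\left(k \right)} = \frac{75}{2}$ ($V{\left(k \right)} = 35 - \left(\left(- \frac{1}{6}\right) 6 - \frac{3}{2}\right) = 35 - \left(-1 - \frac{3}{2}\right) = 35 - - \frac{5}{2} = 35 + \frac{5}{2} = \frac{75}{2}$)
$\left(V{\left(-128 \right)} + 26551\right) - 3099 = \left(\frac{75}{2} + 26551\right) - 3099 = \frac{53177}{2} - 3099 = \frac{46979}{2}$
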